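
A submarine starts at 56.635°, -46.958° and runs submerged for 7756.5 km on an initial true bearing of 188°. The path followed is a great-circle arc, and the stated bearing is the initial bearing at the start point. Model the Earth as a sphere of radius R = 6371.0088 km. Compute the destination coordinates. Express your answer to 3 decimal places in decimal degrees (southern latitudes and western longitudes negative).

δ = 7756.5/6371.0088 = 1.217468 rad (69.7558°).
Start latitude φ₁ = 0.988467 rad; initial bearing θ = 3.281219 rad.
Applying the spherical law of cosines for sides, sin φ₂ = sin φ₁ cos δ + cos φ₁ sin δ cos θ = -0.221983, so φ₂ = -12.826°.
For the longitude increment, Δλ = atan2( sin θ sin δ cos φ₁, cos δ − sin φ₁ sin φ₂ ) = atan2(-0.071813, 0.531419) = -7.696°.
λ₂ = λ₁ + Δλ = -54.654°.

latitude -12.826°, longitude -54.654°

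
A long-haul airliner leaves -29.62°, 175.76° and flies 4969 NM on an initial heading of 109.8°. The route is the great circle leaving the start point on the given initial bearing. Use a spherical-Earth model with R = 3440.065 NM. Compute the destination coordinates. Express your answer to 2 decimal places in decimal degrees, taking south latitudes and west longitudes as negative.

Central angle δ = d/R = 1.444449 rad.
Start latitude φ₁ = -0.516967 rad; initial bearing θ = 1.916372 rad.
sin φ₂ = sin φ₁ cos δ + cos φ₁ sin δ cos θ = (-0.494245)(0.126011) + (0.869322)(0.992029)(-0.338738) = -0.354406
φ₂ = asin(-0.354406) = -0.362278 rad = -20.76°.
For the longitude increment, Δλ = atan2( sin θ sin δ cos φ₁, cos δ − sin φ₁ sin φ₂ ) = atan2(0.811409, -0.049152) = 93.47°.
λ₂ = 175.76° + 93.47° = 269.23°, normalized to (−180°, 180°] → -90.77°.

latitude -20.76°, longitude -90.77°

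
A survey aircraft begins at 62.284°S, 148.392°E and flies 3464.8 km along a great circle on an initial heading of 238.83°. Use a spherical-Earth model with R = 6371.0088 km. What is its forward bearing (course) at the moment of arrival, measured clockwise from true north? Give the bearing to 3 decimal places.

Central angle δ = d/R = 0.543839 rad.
Converting: φ₁ = -1.087061 rad, θ = 4.168370 rad.
Applying the spherical law of cosines for sides, sin φ₂ = sin φ₁ cos δ + cos φ₁ sin δ cos θ = -0.882100, so φ₂ = -61.897°.
For the longitude increment, Δλ = atan2( sin θ sin δ cos φ₁, cos δ − sin φ₁ sin φ₂ ) = atan2(-0.205907, 0.074837) = -70.026°.
λ₂ = 148.392° + -70.026° = 78.366°.
The forward bearing on arrival equals the back-azimuth from the destination plus 180°.
Back-azimuth from P₂ (-61.897°, 78.366°) to P₁ (-62.284°, 148.392°), with Δλ' = λ₁ − λ₂ = 70.026°: atan2( sin Δλ' cos φ₁ , cos φ₂ sin φ₁ − sin φ₂ cos φ₁ cos Δλ' ) = 122.351°.
Final bearing = (122.351° + 180°) mod 360° = 302.351°.

final bearing 302.351°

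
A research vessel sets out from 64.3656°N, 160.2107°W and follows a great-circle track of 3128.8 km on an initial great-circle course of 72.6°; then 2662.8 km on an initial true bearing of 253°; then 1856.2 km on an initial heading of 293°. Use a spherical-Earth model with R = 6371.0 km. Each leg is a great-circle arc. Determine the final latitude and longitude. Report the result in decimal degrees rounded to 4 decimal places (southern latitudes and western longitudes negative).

Apply the spherical direct solution leg by leg, carrying full precision between legs.
Leg 1: from (64.3656°, -160.2107°), δ = 3128.8/6371 = 0.491100 rad, θ = 72.6° → φ = 58.8739°, λ = -99.6860°.
Leg 2: from (58.8739°, -99.6860°), δ = 2662.8/6371 = 0.417956 rad, θ = 253° → φ = 46.1372°, λ = -133.7533°.
Leg 3: from (46.1372°, -133.7533°), δ = 1856.2/6371 = 0.291351 rad, θ = 293° → φ = 50.2093°, λ = -158.1564°.

latitude 50.2093°, longitude -158.1564°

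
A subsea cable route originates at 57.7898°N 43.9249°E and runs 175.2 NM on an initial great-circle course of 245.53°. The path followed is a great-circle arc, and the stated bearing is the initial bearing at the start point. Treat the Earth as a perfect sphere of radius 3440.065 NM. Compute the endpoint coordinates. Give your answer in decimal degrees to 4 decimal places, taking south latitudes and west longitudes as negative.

latitude 56.4871°, longitude 39.1109°

Central angle δ = d/R = 0.050929 rad.
Converting: φ₁ = 1.008622 rad, θ = 4.285307 rad.
Applying the spherical law of cosines for sides, sin φ₂ = sin φ₁ cos δ + cos φ₁ sin δ cos θ = 0.833761, so φ₂ = 56.4871°.
Δλ = atan2( sin θ sin δ cos φ₁ , cos δ − sin φ₁ sin φ₂ ) = atan2(-0.024698, 0.293259) = -0.084019 rad = -4.8140°.
Hence λ₂ = 43.9249° + -4.8140° = 39.1109°.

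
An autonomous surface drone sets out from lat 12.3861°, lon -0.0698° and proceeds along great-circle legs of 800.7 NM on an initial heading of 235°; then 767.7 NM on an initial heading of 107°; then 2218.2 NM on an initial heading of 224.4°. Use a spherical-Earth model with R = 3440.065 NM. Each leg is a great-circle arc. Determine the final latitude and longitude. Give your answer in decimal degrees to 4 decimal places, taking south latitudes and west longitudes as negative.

Apply the spherical direct solution leg by leg, carrying full precision between legs.
Leg 1: from (12.3861°, -0.0698°), δ = 800.7/3440.065 = 0.232757 rad, θ = 235° → φ = 4.5594°, λ = -10.9961°.
Leg 2: from (4.5594°, -10.9961°), δ = 767.7/3440.065 = 0.223164 rad, θ = 107° → φ = 0.7459°, λ = 1.2238°.
Leg 3: from (0.7459°, 1.2238°), δ = 2218.2/3440.065 = 0.644813 rad, θ = 224.4° → φ = -24.7710°, λ = -26.3666°.

latitude -24.7710°, longitude -26.3666°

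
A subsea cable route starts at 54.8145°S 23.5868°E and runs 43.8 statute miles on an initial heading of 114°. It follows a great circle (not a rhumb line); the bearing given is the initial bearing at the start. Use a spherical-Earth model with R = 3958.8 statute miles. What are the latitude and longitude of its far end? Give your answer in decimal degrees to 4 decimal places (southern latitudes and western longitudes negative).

latitude -55.0682°, longitude 24.5982°

δ = 43.8/3958.8 = 0.011064 rad (0.6339°).
Converting: φ₁ = -0.956694 rad, θ = 1.989675 rad.
Applying the spherical law of cosines for sides, sin φ₂ = sin φ₁ cos δ + cos φ₁ sin δ cos θ = -0.819834, so φ₂ = -55.0682°.
For the longitude increment, Δλ = atan2( sin θ sin δ cos φ₁, cos δ − sin φ₁ sin φ₂ ) = atan2(0.005824, 0.329896) = 1.0114°.
Hence λ₂ = 23.5868° + 1.0114° = 24.5982°.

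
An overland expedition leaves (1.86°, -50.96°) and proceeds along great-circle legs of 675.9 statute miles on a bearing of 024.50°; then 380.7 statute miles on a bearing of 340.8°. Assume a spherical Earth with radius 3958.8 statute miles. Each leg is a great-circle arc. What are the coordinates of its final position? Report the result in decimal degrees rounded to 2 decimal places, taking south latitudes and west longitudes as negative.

latitude 15.95°, longitude -48.73°

Apply the spherical direct solution leg by leg, carrying full precision between legs.
Leg 1: from (1.86°, -50.96°), δ = 675.9/3958.8 = 0.170734 rad, θ = 24.5° → φ = 10.75°, λ = -46.85°.
Leg 2: from (10.75°, -46.85°), δ = 380.7/3958.8 = 0.096166 rad, θ = 340.8° → φ = 15.95°, λ = -48.73°.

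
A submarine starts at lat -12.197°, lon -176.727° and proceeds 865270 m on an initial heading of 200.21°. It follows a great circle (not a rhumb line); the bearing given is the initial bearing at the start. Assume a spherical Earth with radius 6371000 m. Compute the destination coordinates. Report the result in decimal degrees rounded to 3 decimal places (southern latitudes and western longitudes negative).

Angular distance δ = d/R = 865270 / 6371000 = 0.135814 rad.
With φ₁ = -12.197° = -0.212878 rad and θ = 200.21° = 3.494324 rad:
Destination latitude: φ₂ = arcsin( sin φ₁ cos δ + cos φ₁ sin δ cos θ ) = arcsin(-0.333521) = -19.483°.
Δλ = atan2( sin θ sin δ cos φ₁ , cos δ − sin φ₁ sin φ₂ ) = atan2(-0.045719, 0.920327) = -0.049636 rad = -2.844°.
Hence λ₂ = -176.727° + -2.844° = -179.571°.

latitude -19.483°, longitude -179.571°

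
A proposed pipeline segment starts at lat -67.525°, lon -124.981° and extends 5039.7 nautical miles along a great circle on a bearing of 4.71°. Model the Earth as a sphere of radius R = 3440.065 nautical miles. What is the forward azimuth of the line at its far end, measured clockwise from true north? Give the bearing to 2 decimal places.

The arc subtends δ = 5039.7/3440.065 = 1.465001 rad at the centre.
Converting: φ₁ = -1.178534 rad, θ = 0.082205 rad.
sin φ₂ = sin φ₁ cos δ + cos φ₁ sin δ cos θ = (-0.924046)(0.105598) + (0.382280)(0.994409)(0.996623) = 0.281282
φ₂ = asin(0.281282) = 0.285130 rad = 16.337°.
Then Δλ = atan2(0.031214, 0.365515) = 0.085192 rad, from sin θ sin δ cos φ₁ over cos δ − sin φ₁ sin φ₂.
λ₂ = λ₁ + Δλ = -120.100°.
The forward bearing on arrival equals the back-azimuth from the destination plus 180°.
Back-azimuth from P₂ (16.34°, -120.10°) to P₁ (-67.53°, -124.98°), with Δλ' = λ₁ − λ₂ = -4.88°: atan2( sin Δλ' cos φ₁ , cos φ₂ sin φ₁ − sin φ₂ cos φ₁ cos Δλ' ) = 181.87°.
Final bearing = (181.87° + 180°) mod 360° = 1.87°.

final bearing 1.87°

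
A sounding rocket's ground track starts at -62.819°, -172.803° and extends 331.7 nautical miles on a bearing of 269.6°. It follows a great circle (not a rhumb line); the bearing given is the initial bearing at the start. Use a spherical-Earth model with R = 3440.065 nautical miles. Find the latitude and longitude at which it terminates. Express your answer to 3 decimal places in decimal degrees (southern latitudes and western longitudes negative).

Angular distance δ = d/R = 331.7 / 3440.065 = 0.096423 rad.
Start latitude φ₁ = -1.096398 rad; initial bearing θ = 4.705408 rad.
Destination latitude: φ₂ = arcsin( sin φ₁ cos δ + cos φ₁ sin δ cos θ ) = arcsin(-0.885743) = -62.343°.
Then Δλ = atan2(-0.043977, 0.207427) = -0.208918 rad, from sin θ sin δ cos φ₁ over cos δ − sin φ₁ sin φ₂.
λ₂ = -172.803° + -11.970° = -184.773°, normalized to (−180°, 180°] → 175.227°.

latitude -62.343°, longitude 175.227°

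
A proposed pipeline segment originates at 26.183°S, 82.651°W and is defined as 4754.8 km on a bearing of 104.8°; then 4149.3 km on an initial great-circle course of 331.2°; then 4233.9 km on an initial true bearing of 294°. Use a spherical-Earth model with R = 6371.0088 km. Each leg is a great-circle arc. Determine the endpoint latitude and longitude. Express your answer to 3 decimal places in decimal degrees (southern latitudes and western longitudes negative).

Apply the spherical direct solution leg by leg, carrying full precision between legs.
Leg 1: from (-26.183°, -82.651°), δ = 4754.8/6371.0088 = 0.746318 rad, θ = 104.8° → φ = -28.659°, λ = -34.229°.
Leg 2: from (-28.659°, -34.229°), δ = 4149.3/6371.0088 = 0.651278 rad, θ = 331.2° → φ = 4.860°, λ = -51.272°.
Leg 3: from (4.860°, -51.272°), δ = 4233.9/6371.0088 = 0.664557 rad, θ = 294° → φ = 18.459°, λ = -87.710°.

latitude 18.459°, longitude -87.710°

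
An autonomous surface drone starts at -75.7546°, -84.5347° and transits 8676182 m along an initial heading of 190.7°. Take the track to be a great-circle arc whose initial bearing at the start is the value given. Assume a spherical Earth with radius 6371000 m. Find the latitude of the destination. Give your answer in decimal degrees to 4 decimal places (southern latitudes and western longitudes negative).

δ = 8676182/6371000 = 1.361824 rad (78.0268°).
Start latitude φ₁ = -1.322167 rad; initial bearing θ = 3.328343 rad.
sin φ₂ = sin φ₁ cos δ + cos φ₁ sin δ cos θ = (-0.969251)(0.207454) + (0.246075)(0.978245)(-0.982613) = -0.437612
φ₂ = asin(-0.437612) = -0.452941 rad = -25.9516°.
Δλ = atan2( sin θ sin δ cos φ₁ , cos δ − sin φ₁ sin φ₂ ) = atan2(-0.044694, -0.216701) = -2.938197 rad = -168.3463°.
λ₂ = -84.5347° + -168.3463° = -252.8810°, normalized to (−180°, 180°] → 107.1190°.

latitude -25.9516°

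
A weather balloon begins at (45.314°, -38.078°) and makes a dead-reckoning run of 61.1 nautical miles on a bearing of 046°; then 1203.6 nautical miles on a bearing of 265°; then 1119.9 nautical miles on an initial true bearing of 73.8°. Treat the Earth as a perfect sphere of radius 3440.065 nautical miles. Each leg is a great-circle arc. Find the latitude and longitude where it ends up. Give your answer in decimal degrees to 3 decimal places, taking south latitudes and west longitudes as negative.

Apply the spherical direct solution leg by leg, carrying full precision between legs.
Leg 1: from (45.314°, -38.078°), δ = 61.1/3440.065 = 0.017761 rad, θ = 46° → φ = 46.016°, λ = -37.024°.
Leg 2: from (46.016°, -37.024°), δ = 1203.6/3440.065 = 0.349877 rad, θ = 265° → φ = 40.934°, λ = -63.897°.
Leg 3: from (40.934°, -63.897°), δ = 1119.9/3440.065 = 0.325546 rad, θ = 73.8° → φ = 43.487°, λ = -38.853°.

latitude 43.487°, longitude -38.853°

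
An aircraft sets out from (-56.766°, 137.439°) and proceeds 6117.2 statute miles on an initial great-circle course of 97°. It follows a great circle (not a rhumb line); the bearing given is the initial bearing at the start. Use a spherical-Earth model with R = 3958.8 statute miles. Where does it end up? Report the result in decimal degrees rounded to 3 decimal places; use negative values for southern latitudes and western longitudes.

latitude -5.058°, longitude -127.499°

Central angle δ = d/R = 1.545216 rad.
With φ₁ = -56.766° = -0.990754 rad and θ = 97° = 1.692969 rad:
Destination latitude: φ₂ = arcsin( sin φ₁ cos δ + cos φ₁ sin δ cos θ ) = arcsin(-0.088164) = -5.058°.
Then Δλ = atan2(0.543797, -0.048166) = 1.659140 rad, from sin θ sin δ cos φ₁ over cos δ − sin φ₁ sin φ₂.
λ₂ = 137.439° + 95.062° = 232.501°, normalized to (−180°, 180°] → -127.499°.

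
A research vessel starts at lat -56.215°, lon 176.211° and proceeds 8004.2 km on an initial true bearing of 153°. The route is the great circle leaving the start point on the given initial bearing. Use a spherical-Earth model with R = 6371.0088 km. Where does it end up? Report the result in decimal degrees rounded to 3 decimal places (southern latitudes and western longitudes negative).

Angular distance δ = d/R = 8004.2 / 6371.0088 = 1.256347 rad.
With φ₁ = -56.215° = -0.981137 rad and θ = 153° = 2.670354 rad:
sin φ₂ = sin φ₁ cos δ + cos φ₁ sin δ cos θ = (-0.831130)(0.309293) + (0.556078)(0.950967)(-0.891007) = -0.728237
φ₂ = asin(-0.728237) = -0.815746 rad = -46.739°.
Δλ = atan2( sin θ sin δ cos φ₁ , cos δ − sin φ₁ sin φ₂ ) = atan2(0.240076, -0.295967) = 2.460086 rad = 140.953°.
λ₂ = 176.211° + 140.953° = 317.164°, normalized to (−180°, 180°] → -42.836°.

latitude -46.739°, longitude -42.836°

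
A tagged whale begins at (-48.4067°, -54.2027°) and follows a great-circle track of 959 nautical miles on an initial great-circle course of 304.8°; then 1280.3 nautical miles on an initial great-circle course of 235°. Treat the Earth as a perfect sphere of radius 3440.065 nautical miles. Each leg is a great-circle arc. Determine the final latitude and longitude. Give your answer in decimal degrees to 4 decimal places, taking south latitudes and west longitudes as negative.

Apply the spherical direct solution leg by leg, carrying full precision between legs.
Leg 1: from (-48.4067°, -54.2027°), δ = 959/3440.065 = 0.278774 rad, θ = 304.8° → φ = -37.9337°, λ = -70.8506°.
Leg 2: from (-37.9337°, -70.8506°), δ = 1280.3/3440.065 = 0.372173 rad, θ = 235° → φ = -47.4910°, λ = -97.0080°.

latitude -47.4910°, longitude -97.0080°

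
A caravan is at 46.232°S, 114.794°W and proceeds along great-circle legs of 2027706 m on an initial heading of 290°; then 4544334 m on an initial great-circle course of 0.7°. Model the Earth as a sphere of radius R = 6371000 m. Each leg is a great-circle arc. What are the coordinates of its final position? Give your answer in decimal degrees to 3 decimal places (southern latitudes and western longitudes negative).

Apply the spherical direct solution leg by leg, carrying full precision between legs.
Leg 1: from (-46.232°, -114.794°), δ = 2027706/6371000 = 0.318271 rad, θ = 290° → φ = -37.723°, λ = -136.618°.
Leg 2: from (-37.723°, -136.618°), δ = 4544334/6371000 = 0.713284 rad, θ = 0.7° → φ = 3.143°, λ = -136.159°.

latitude 3.143°, longitude -136.159°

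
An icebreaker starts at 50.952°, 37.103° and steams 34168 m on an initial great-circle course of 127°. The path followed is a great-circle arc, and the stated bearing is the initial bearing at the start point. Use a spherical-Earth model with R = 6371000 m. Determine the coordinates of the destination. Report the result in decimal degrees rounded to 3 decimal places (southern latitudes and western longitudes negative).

Angular distance δ = d/R = 34168 / 6371000 = 0.005363 rad.
With φ₁ = 50.952° = 0.889280 rad and θ = 127° = 2.216568 rad:
sin φ₂ = sin φ₁ cos δ + cos φ₁ sin δ cos θ = (0.776618)(0.999986) + (0.629971)(0.005363)(-0.601815) = 0.774574
φ₂ = asin(0.774574) = 0.886041 rad = 50.766°.
Δλ = atan2( sin θ sin δ cos φ₁ , cos δ − sin φ₁ sin φ₂ ) = atan2(0.002698, 0.398437) = 0.006772 rad = 0.388°.
λ₂ = 37.103° + 0.388° = 37.491°.

latitude 50.766°, longitude 37.491°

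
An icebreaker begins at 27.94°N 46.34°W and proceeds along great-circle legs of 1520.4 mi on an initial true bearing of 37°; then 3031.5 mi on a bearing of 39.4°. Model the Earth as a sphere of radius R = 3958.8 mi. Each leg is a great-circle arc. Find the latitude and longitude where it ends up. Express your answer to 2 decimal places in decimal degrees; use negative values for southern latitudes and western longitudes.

latitude 62.48°, longitude 44.21°

Apply the spherical direct solution leg by leg, carrying full precision between legs.
Leg 1: from (27.94°, -46.34°), δ = 1520.4/3958.8 = 0.384056 rad, θ = 37° → φ = 44.33°, λ = -27.97°.
Leg 2: from (44.33°, -27.97°), δ = 3031.5/3958.8 = 0.765762 rad, θ = 39.4° → φ = 62.48°, λ = 44.21°.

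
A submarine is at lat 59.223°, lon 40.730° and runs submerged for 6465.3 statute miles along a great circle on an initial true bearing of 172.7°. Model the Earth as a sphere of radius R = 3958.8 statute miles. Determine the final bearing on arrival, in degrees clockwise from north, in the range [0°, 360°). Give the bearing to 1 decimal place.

final bearing 175.5°

Central angle δ = d/R = 1.633146 rad.
Converting: φ₁ = 1.033636 rad, θ = 3.014184 rad.
sin φ₂ = sin φ₁ cos δ + cos φ₁ sin δ cos θ = (0.859165)(-0.062310) + (0.511698)(0.998057)(-0.991894) = -0.560099
φ₂ = asin(-0.560099) = -0.594505 rad = -34.063°.
For the longitude increment, Δλ = atan2( sin θ sin δ cos φ₁, cos δ − sin φ₁ sin φ₂ ) = atan2(0.064892, 0.418908) = 8.806°.
λ₂ = λ₁ + Δλ = 49.536°.
The forward bearing on arrival equals the back-azimuth from the destination plus 180°.
Back-azimuth from P₂ (-34.1°, 49.5°) to P₁ (59.2°, 40.7°), with Δλ' = λ₁ − λ₂ = -8.8°: atan2( sin Δλ' cos φ₁ , cos φ₂ sin φ₁ − sin φ₂ cos φ₁ cos Δλ' ) = 355.5°.
Final bearing = (355.5° + 180°) mod 360° = 175.5°.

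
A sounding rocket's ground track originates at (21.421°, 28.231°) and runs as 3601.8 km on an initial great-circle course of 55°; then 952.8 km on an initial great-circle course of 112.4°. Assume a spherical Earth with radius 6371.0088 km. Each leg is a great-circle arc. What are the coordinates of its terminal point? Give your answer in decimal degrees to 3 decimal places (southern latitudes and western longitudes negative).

Apply the spherical direct solution leg by leg, carrying full precision between legs.
Leg 1: from (21.421°, 28.231°), δ = 3601.8/6371.0088 = 0.565342 rad, θ = 55° → φ = 36.472°, λ = 61.304°.
Leg 2: from (36.472°, 61.304°), δ = 952.8/6371.0088 = 0.149552 rad, θ = 112.4° → φ = 32.830°, λ = 70.739°.

latitude 32.830°, longitude 70.739°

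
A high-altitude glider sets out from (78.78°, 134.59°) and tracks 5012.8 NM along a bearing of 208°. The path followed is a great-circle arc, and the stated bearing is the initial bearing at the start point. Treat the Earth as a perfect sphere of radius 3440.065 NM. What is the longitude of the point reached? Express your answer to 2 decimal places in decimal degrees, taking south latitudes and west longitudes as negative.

longitude 106.73°

The arc subtends δ = 5012.8/3440.065 = 1.457182 rad at the centre.
Start latitude φ₁ = 1.374970 rad; initial bearing θ = 3.630285 rad.
Destination latitude: φ₂ = arcsin( sin φ₁ cos δ + cos φ₁ sin δ cos θ ) = arcsin(-0.059490) = -3.41°.
For the longitude increment, Δλ = atan2( sin θ sin δ cos φ₁, cos δ − sin φ₁ sin φ₂ ) = atan2(-0.090759, 0.171723) = -27.86°.
λ₂ = 134.59° + -27.86° = 106.73°.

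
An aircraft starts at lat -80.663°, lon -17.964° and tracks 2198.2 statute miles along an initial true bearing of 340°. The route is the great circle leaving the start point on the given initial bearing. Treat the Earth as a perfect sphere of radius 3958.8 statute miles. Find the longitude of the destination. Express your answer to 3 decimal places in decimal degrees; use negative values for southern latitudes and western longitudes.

δ = 2198.2/3958.8 = 0.555269 rad (31.8146°).
With φ₁ = -80.663° = -1.407835 rad and θ = 340° = 5.934119 rad:
Applying the spherical law of cosines for sides, sin φ₂ = sin φ₁ cos δ + cos φ₁ sin δ cos θ = -0.758129, so φ₂ = -49.300°.
Δλ = atan2( sin θ sin δ cos φ₁ , cos δ − sin φ₁ sin φ₂ ) = atan2(-0.029253, 0.101674) = -0.280145 rad = -16.051°.
λ₂ = -17.964° + -16.051° = -34.015°.

longitude -34.015°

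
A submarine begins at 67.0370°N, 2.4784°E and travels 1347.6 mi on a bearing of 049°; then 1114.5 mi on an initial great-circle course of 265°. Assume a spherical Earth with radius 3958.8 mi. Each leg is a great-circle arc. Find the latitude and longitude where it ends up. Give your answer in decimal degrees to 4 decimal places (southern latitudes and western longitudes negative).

Apply the spherical direct solution leg by leg, carrying full precision between legs.
Leg 1: from (67.0370°, 2.4784°), δ = 1347.6/3958.8 = 0.340406 rad, θ = 49° → φ = 72.4355°, λ = 59.0907°.
Leg 2: from (72.4355°, 59.0907°), δ = 1114.5/3958.8 = 0.281525 rad, θ = 265° → φ = 65.3043°, λ = 17.6052°.

latitude 65.3043°, longitude 17.6052°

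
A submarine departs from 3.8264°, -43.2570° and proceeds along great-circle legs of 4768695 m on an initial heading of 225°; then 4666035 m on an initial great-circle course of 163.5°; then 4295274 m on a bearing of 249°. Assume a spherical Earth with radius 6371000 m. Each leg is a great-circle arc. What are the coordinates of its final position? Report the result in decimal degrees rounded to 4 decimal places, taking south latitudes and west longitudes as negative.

Apply the spherical direct solution leg by leg, carrying full precision between legs.
Leg 1: from (3.8264°, -43.2570°), δ = 4768695/6371000 = 0.748500 rad, θ = 225° → φ = -25.5466°, λ = -75.4897°.
Leg 2: from (-25.5466°, -75.4897°), δ = 4666035/6371000 = 0.732387 rad, θ = 163.5° → φ = -64.0398°, λ = -49.7791°.
Leg 3: from (-64.0398°, -49.7791°), δ = 4295274/6371000 = 0.674191 rad, θ = 249° → φ = -53.1605°, λ = -126.1945°.

latitude -53.1605°, longitude -126.1945°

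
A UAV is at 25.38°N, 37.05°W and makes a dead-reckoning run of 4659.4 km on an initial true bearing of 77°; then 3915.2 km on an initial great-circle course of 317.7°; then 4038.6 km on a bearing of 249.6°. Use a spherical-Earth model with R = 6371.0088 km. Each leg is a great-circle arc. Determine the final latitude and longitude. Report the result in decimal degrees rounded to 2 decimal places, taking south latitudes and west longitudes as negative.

Apply the spherical direct solution leg by leg, carrying full precision between legs.
Leg 1: from (25.38°, -37.05°), δ = 4659.4/6371.0088 = 0.731344 rad, θ = 77° → φ = 27.05°, λ = 9.89°.
Leg 2: from (27.05°, 9.89°), δ = 3915.2/6371.0088 = 0.614534 rad, θ = 317.7° → φ = 48.71°, λ = -26.13°.
Leg 3: from (48.71°, -26.13°), δ = 4038.6/6371.0088 = 0.633903 rad, θ = 249.6° → φ = 27.98°, λ = -65.07°.

latitude 27.98°, longitude -65.07°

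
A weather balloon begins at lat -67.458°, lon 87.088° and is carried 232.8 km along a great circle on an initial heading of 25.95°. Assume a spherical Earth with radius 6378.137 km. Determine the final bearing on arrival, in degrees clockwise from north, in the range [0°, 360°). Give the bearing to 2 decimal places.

final bearing 23.92°

Central angle δ = d/R = 0.036500 rad.
Start latitude φ₁ = -1.177364 rad; initial bearing θ = 0.452913 rad.
Applying the spherical law of cosines for sides, sin φ₂ = sin φ₁ cos δ + cos φ₁ sin δ cos θ = -0.910405, so φ₂ = -65.561°.
For the longitude increment, Δλ = atan2( sin θ sin δ cos φ₁, cos δ − sin φ₁ sin φ₂ ) = atan2(0.006122, 0.158485) = 2.212°.
λ₂ = λ₁ + Δλ = 89.300°.
The forward bearing on arrival equals the back-azimuth from the destination plus 180°.
Back-azimuth from P₂ (-65.56°, 89.30°) to P₁ (-67.46°, 87.09°), with Δλ' = λ₁ − λ₂ = -2.21°: atan2( sin Δλ' cos φ₁ , cos φ₂ sin φ₁ − sin φ₂ cos φ₁ cos Δλ' ) = 203.92°.
Final bearing = (203.92° + 180°) mod 360° = 23.92°.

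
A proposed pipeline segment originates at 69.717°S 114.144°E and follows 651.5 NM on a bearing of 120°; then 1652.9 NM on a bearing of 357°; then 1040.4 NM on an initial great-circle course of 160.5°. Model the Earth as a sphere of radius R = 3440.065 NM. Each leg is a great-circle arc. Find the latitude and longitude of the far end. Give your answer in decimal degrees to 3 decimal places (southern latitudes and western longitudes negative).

latitude -60.884°, longitude 156.857°

Apply the spherical direct solution leg by leg, carrying full precision between legs.
Leg 1: from (-69.717°, 114.144°), δ = 651.5/3440.065 = 0.189386 rad, θ = 120° → φ = -72.526°, λ = 147.028°.
Leg 2: from (-72.526°, 147.028°), δ = 1652.9/3440.065 = 0.480485 rad, θ = 357° → φ = -45.011°, λ = 145.067°.
Leg 3: from (-45.011°, 145.067°), δ = 1040.4/3440.065 = 0.302436 rad, θ = 160.5° → φ = -60.884°, λ = 156.857°.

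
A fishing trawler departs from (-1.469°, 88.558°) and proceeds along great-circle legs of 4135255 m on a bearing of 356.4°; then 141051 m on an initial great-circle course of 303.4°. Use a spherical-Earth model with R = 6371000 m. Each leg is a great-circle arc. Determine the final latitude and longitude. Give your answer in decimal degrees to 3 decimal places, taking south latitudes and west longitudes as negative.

Apply the spherical direct solution leg by leg, carrying full precision between legs.
Leg 1: from (-1.469°, 88.558°), δ = 4135255/6371000 = 0.649075 rad, θ = 356.4° → φ = 35.636°, λ = 85.881°.
Leg 2: from (35.636°, 85.881°), δ = 141051/6371000 = 0.022140 rad, θ = 303.4° → φ = 36.327°, λ = 84.567°.

latitude 36.327°, longitude 84.567°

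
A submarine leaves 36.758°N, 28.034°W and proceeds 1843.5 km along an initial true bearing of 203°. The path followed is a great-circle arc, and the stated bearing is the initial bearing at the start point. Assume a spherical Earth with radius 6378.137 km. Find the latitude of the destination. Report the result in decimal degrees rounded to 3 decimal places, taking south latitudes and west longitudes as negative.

Central angle δ = d/R = 0.289034 rad.
Converting: φ₁ = 0.641548 rad, θ = 3.543018 rad.
Applying the spherical law of cosines for sides, sin φ₂ = sin φ₁ cos δ + cos φ₁ sin δ cos θ = 0.363411, so φ₂ = 21.310°.
Δλ = atan2( sin θ sin δ cos φ₁ , cos δ − sin φ₁ sin φ₂ ) = atan2(-0.089225, 0.741041) = -0.119829 rad = -6.866°.
Hence λ₂ = -28.034° + -6.866° = -34.900°.

latitude 21.310°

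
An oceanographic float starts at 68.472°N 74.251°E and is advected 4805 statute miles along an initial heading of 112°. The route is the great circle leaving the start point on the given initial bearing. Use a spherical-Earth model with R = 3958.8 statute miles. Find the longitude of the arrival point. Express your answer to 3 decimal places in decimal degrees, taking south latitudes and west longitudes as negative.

Central angle δ = d/R = 1.213752 rad.
Start latitude φ₁ = 1.195062 rad; initial bearing θ = 1.954769 rad.
sin φ₂ = sin φ₁ cos δ + cos φ₁ sin δ cos θ = (0.930238)(0.349507) + (0.366956)(0.936934)(-0.374607) = 0.196330
φ₂ = asin(0.196330) = 0.197614 rad = 11.322°.
For the longitude increment, Δλ = atan2( sin θ sin δ cos φ₁, cos δ − sin φ₁ sin φ₂ ) = atan2(0.318778, 0.166873) = 62.369°.
λ₂ = λ₁ + Δλ = 136.620°.

longitude 136.620°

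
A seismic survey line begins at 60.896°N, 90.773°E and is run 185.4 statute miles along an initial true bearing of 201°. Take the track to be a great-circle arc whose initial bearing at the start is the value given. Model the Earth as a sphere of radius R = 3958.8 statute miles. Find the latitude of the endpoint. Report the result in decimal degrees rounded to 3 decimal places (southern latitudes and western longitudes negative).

The arc subtends δ = 185.4/3958.8 = 0.046832 rad at the centre.
Converting: φ₁ = 1.062836 rad, θ = 3.508112 rad.
Destination latitude: φ₂ = arcsin( sin φ₁ cos δ + cos φ₁ sin δ cos θ ) = arcsin(0.851522) = 58.378°.
Δλ = atan2( sin θ sin δ cos φ₁ , cos δ − sin φ₁ sin φ₂ ) = atan2(-0.008160, 0.254896) = -0.032003 rad = -1.834°.
λ₂ = λ₁ + Δλ = 88.939°.

latitude 58.378°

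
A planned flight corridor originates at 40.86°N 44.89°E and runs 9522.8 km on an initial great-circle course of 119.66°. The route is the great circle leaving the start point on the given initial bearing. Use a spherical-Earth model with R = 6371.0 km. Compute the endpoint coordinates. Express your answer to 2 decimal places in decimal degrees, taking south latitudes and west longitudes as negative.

latitude -18.87°, longitude 111.19°

δ = 9522.8/6371 = 1.494710 rad (85.6406°).
Converting: φ₁ = 0.713142 rad, θ = 2.088461 rad.
Destination latitude: φ₂ = arcsin( sin φ₁ cos δ + cos φ₁ sin δ cos θ ) = arcsin(-0.323451) = -18.87°.
Δλ = atan2( sin θ sin δ cos φ₁ , cos δ − sin φ₁ sin φ₂ ) = atan2(0.655315, 0.287618) = 1.157211 rad = 66.30°.
λ₂ = 44.89° + 66.30° = 111.19°.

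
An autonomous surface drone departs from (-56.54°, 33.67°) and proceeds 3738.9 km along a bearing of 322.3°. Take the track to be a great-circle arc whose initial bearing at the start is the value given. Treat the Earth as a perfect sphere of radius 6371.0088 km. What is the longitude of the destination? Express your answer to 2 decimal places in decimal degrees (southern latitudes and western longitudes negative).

longitude 11.34°

Angular distance δ = d/R = 3738.9 / 6371.0088 = 0.586862 rad.
Converting: φ₁ = -0.986809 rad, θ = 5.625196 rad.
Applying the spherical law of cosines for sides, sin φ₂ = sin φ₁ cos δ + cos φ₁ sin δ cos θ = -0.453112, so φ₂ = -26.94°.
Δλ = atan2( sin θ sin δ cos φ₁ , cos δ − sin φ₁ sin φ₂ ) = atan2(-0.186707, 0.454664) = -0.389652 rad = -22.33°.
λ₂ = λ₁ + Δλ = 11.34°.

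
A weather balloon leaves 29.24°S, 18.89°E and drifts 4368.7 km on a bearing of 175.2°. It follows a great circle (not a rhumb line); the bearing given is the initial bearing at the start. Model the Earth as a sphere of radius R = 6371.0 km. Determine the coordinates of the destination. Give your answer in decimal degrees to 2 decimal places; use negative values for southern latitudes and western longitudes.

latitude -68.23°, longitude 27.10°

δ = 4368.7/6371 = 0.685717 rad (39.2887°).
Start latitude φ₁ = -0.510334 rad; initial bearing θ = 3.057817 rad.
sin φ₂ = sin φ₁ cos δ + cos φ₁ sin δ cos θ = (-0.488469)(0.773966) + (0.872581)(0.633228)(-0.996493) = -0.928663
φ₂ = asin(-0.928663) = -1.190792 rad = -68.23°.
Δλ = atan2( sin θ sin δ cos φ₁ , cos δ − sin φ₁ sin φ₂ ) = atan2(0.046236, 0.320342) = 0.143342 rad = 8.21°.
λ₂ = λ₁ + Δλ = 27.10°.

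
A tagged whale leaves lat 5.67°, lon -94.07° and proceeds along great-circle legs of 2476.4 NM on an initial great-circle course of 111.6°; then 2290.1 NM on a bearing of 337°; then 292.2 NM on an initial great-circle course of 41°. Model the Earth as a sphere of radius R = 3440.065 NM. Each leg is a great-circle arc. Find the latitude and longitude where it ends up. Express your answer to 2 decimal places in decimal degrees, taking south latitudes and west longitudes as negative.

Apply the spherical direct solution leg by leg, carrying full precision between legs.
Leg 1: from (5.67°, -94.07°), δ = 2476.4/3440.065 = 0.719870 rad, θ = 111.6° → φ = -9.63°, λ = -55.63°.
Leg 2: from (-9.63°, -55.63°), δ = 2290.1/3440.065 = 0.665714 rad, θ = 337° → φ = 25.40°, λ = -71.12°.
Leg 3: from (25.40°, -71.12°), δ = 292.2/3440.065 = 0.084940 rad, θ = 41° → φ = 29.03°, λ = -67.47°.

latitude 29.03°, longitude -67.47°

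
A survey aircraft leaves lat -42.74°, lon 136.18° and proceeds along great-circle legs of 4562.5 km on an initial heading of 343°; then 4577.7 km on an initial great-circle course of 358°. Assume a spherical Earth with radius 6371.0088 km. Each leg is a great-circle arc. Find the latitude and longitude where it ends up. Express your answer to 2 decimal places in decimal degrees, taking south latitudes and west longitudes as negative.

latitude 38.22°, longitude 123.42°

Apply the spherical direct solution leg by leg, carrying full precision between legs.
Leg 1: from (-42.74°, 136.18°), δ = 4562.5/6371.0088 = 0.716135 rad, θ = 343° → φ = -2.92°, λ = 125.10°.
Leg 2: from (-2.92°, 125.10°), δ = 4577.7/6371.0088 = 0.718520 rad, θ = 358° → φ = 38.22°, λ = 123.42°.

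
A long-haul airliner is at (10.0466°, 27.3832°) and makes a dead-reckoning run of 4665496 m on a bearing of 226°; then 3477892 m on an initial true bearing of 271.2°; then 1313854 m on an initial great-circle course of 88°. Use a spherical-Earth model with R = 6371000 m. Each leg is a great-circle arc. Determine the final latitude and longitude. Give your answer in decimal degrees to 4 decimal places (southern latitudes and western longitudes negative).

Apply the spherical direct solution leg by leg, carrying full precision between legs.
Leg 1: from (10.0466°, 27.3832°), δ = 4665496/6371000 = 0.732302 rad, θ = 226° → φ = -19.1225°, λ = -3.2158°.
Leg 2: from (-19.1225°, -3.2158°), δ = 3477892/6371000 = 0.545894 rad, θ = 271.2° → φ = -15.6467°, λ = -35.8344°.
Leg 3: from (-15.6467°, -35.8344°), δ = 1313854/6371000 = 0.206224 rad, θ = 88° → φ = -14.8986°, λ = -23.6089°.

latitude -14.8986°, longitude -23.6089°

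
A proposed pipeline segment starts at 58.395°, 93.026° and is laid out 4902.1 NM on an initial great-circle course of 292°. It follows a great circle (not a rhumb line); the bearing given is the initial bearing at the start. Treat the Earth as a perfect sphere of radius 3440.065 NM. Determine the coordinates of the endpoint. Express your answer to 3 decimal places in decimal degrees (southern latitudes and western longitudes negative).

latitude 18.540°, longitude -11.608°

Angular distance δ = d/R = 4902.1 / 3440.065 = 1.425002 rad.
Converting: φ₁ = 1.019185 rad, θ = 5.096361 rad.
sin φ₂ = sin φ₁ cos δ + cos φ₁ sin δ cos θ = (0.851681)(0.145278) + (0.524060)(0.989391)(0.374607) = 0.317964
φ₂ = asin(0.317964) = 0.323582 rad = 18.540°.
Δλ = atan2( sin θ sin δ cos φ₁ , cos δ − sin φ₁ sin φ₂ ) = atan2(-0.480745, -0.125526) = -1.826201 rad = -104.634°.
λ₂ = 93.026° + -104.634° = -11.608°.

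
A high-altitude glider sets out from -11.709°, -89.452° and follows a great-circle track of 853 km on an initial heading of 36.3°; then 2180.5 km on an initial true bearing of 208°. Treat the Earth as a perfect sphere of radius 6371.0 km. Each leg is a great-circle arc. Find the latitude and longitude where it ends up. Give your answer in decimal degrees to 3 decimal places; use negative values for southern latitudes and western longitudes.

latitude -22.656°, longitude -94.729°

Apply the spherical direct solution leg by leg, carrying full precision between legs.
Leg 1: from (-11.709°, -89.452°), δ = 853/6371 = 0.133888 rad, θ = 36.3° → φ = -5.496°, λ = -84.898°.
Leg 2: from (-5.496°, -84.898°), δ = 2180.5/6371 = 0.342254 rad, θ = 208° → φ = -22.656°, λ = -94.729°.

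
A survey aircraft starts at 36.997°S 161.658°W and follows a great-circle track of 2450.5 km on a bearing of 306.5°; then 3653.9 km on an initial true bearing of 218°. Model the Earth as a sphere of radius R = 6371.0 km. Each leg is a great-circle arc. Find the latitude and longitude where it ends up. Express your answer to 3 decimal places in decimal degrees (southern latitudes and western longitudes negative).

Apply the spherical direct solution leg by leg, carrying full precision between legs.
Leg 1: from (-36.997°, -161.658°), δ = 2450.5/6371 = 0.384633 rad, θ = 306.5° → φ = -22.306°, λ = 179.315°.
Leg 2: from (-22.306°, 179.315°), δ = 3653.9/6371 = 0.573521 rad, θ = 218° → φ = -45.594°, λ = 150.799°.

latitude -45.594°, longitude 150.799°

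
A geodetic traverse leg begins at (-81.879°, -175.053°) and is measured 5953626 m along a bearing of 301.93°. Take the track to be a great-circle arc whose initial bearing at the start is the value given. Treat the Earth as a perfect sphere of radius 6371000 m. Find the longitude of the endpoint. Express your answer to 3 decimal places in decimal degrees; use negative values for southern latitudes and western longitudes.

longitude 131.445°

The arc subtends δ = 5953626/6371000 = 0.934488 rad at the centre.
With φ₁ = -81.879° = -1.429058 rad and θ = 301.93° = 5.269673 rad:
Applying the spherical law of cosines for sides, sin φ₂ = sin φ₁ cos δ + cos φ₁ sin δ cos θ = -0.528180, so φ₂ = -31.883°.
Then Δλ = atan2(-0.096427, 0.071346) = -0.933792 rad, from sin θ sin δ cos φ₁ over cos δ − sin φ₁ sin φ₂.
λ₂ = -175.053° + -53.502° = -228.555°, normalized to (−180°, 180°] → 131.445°.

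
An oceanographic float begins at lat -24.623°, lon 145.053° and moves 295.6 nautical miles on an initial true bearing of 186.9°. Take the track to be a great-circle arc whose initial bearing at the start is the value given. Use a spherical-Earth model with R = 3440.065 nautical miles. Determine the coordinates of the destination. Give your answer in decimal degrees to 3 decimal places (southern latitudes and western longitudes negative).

latitude -29.509°, longitude 144.374°

Angular distance δ = d/R = 295.6 / 3440.065 = 0.085929 rad.
With φ₁ = -24.623° = -0.429752 rad and θ = 186.9° = 3.262020 rad:
Destination latitude: φ₂ = arcsin( sin φ₁ cos δ + cos φ₁ sin δ cos θ ) = arcsin(-0.492562) = -29.509°.
Then Δλ = atan2(-0.009373, 0.791086) = -0.011848 rad, from sin θ sin δ cos φ₁ over cos δ − sin φ₁ sin φ₂.
Hence λ₂ = 145.053° + -0.679° = 144.374°.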